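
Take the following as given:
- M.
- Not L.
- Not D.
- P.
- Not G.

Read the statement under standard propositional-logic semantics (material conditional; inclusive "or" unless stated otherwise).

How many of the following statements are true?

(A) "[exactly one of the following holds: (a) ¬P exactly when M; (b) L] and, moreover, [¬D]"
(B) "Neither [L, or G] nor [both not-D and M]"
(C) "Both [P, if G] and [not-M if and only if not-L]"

0

(A): In symbols: ((not P iff M) xor L) and not D

not P = not True = False
not P iff M = False iff True = False
(not P iff M) xor L = False xor False = False
not D = not False = True
((not P iff M) xor L) and not D = False and True = False
Hence (A) is false.

(B): This is (L or G) nor (not D and M).

L or G = False or False = False
not D = not False = True
not D and M = True and True = True
(L or G) nor (not D and M) = False nor True = False
So (B) is false.

(C): Parsed as (G -> P) and (not M iff not L)

G -> P = False -> True = True
not M = not True = False
not L = not False = True
not M iff not L = False iff True = False
(G -> P) and (not M iff not L) = True and False = False
Hence (C) is false.

0 of the 3 statements are true (none).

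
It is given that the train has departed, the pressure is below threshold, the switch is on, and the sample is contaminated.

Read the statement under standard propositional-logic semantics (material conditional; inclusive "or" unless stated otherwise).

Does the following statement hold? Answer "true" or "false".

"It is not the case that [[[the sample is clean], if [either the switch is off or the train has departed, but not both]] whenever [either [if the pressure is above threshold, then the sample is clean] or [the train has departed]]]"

Let Q = "the pressure is above threshold" (F), W = "the sample is contaminated" (T), R = "the train has departed" (T), M = "the switch is on" (T).
This is ~(((Q -> ~W) | R) -> ((~M xor R) -> ~W)).

~W = ~T = F
Q -> ~W = F -> F = T
(Q -> ~W) | R = T | T = T
~M = ~T = F
~M xor R = F xor T = T
~W = ~T = F
(~M xor R) -> ~W = T -> F = F
((Q -> ~W) | R) -> ((~M xor R) -> ~W) = T -> F = F
~(((Q -> ~W) | R) -> ((~M xor R) -> ~W)) = ~F = T

true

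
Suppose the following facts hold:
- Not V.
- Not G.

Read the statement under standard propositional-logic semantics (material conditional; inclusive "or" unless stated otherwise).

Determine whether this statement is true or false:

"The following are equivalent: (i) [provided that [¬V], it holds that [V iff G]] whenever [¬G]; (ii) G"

Parsed as (not G -> (not V -> (V iff G))) iff G

not G = not False = True
not V = not False = True
V iff G = False iff False = True
not V -> (V iff G) = True -> True = True
not G -> (not V -> (V iff G)) = True -> True = True
(not G -> (not V -> (V iff G))) iff G = True iff False = False

The statement is false.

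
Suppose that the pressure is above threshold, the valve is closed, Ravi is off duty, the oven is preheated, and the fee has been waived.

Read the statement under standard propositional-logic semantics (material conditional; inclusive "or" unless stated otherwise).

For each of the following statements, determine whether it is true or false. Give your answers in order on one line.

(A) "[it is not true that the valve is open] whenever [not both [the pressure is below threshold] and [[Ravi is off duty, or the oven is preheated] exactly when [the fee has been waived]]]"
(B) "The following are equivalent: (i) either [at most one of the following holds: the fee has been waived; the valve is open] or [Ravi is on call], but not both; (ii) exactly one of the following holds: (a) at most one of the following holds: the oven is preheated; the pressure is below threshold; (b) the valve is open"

(A) true; (B) true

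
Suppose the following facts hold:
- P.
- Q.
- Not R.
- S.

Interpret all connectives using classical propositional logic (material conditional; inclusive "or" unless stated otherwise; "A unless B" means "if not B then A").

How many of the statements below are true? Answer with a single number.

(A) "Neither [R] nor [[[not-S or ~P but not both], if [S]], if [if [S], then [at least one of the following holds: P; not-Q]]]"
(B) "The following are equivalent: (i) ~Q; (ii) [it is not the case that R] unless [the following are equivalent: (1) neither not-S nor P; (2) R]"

(A): Formalization: R nor ((S -> (P or not Q)) -> (S -> (not S xor not P)))

not Q = not True = False
P or not Q = True or False = True
S -> (P or not Q) = True -> True = True
not S = not True = False
not P = not True = False
not S xor not P = False xor False = False
S -> (not S xor not P) = True -> False = False
(S -> (P or not Q)) -> (S -> (not S xor not P)) = True -> False = False
R nor ((S -> (P or not Q)) -> (S -> (not S xor not P))) = False nor False = True
Hence (A) is true.

(B): Formalization: not Q iff (not R or ((not S nor P) iff R))

not Q = not True = False
not R = not False = True
not S = not True = False
not S nor P = False nor True = False
(not S nor P) iff R = False iff False = True
not R or ((not S nor P) iff R) = True or True = True
not Q iff (not R or ((not S nor P) iff R)) = False iff True = False
Thus (B) is false.

1 of the 2 statements is true ((A)).

1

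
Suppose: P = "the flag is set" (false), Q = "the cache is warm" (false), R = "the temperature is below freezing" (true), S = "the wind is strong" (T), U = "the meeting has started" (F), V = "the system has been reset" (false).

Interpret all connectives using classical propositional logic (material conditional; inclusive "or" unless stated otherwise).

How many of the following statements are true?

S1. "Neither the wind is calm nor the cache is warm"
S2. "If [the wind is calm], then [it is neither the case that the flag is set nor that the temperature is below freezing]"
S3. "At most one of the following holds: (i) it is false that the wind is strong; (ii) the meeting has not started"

S1: This is not S nor Q.

not S = not True = False
not S nor Q = False nor False = True
So S1 is true.

S2: This is not S -> (P nor R).

not S = not True = False
P nor R = False nor True = False
not S -> (P nor R) = False -> False = True
Hence S2 is true.

S3: In symbols: not S nand not U

not S = not True = False
not U = not False = True
not S nand not U = False nand True = True
So S3 is true.

Count: 3.

3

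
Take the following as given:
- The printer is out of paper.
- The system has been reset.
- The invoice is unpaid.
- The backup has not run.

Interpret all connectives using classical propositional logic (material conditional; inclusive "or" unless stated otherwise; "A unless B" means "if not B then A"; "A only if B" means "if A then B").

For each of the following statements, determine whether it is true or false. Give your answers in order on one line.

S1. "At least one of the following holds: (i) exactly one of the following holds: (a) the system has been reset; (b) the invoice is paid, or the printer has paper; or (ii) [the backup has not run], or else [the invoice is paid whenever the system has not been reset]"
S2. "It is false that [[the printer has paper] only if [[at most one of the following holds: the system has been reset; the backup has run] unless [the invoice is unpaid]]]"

Let Q = "the system has been reset" (True), R = "the invoice is paid" (False), P = "the printer has paper" (False), S = "the backup has run" (False).

S1: Parsed as (Q xor (R or P)) or (not S or (not Q -> R))

R or P = False or False = False
Q xor (R or P) = True xor False = True
not S = not False = True
not Q = not True = False
not Q -> R = False -> False = True
not S or (not Q -> R) = True or True = True
(Q xor (R or P)) or (not S or (not Q -> R)) = True or True = True
Thus S1 is true.

S2: This is not (P -> ((Q nand S) or not R)).

Q nand S = True nand False = True
not R = not False = True
(Q nand S) or not R = True or True = True
P -> ((Q nand S) or not R) = False -> True = True
not (P -> ((Q nand S) or not R)) = not True = False
So S2 is false.

S1 True; S2 False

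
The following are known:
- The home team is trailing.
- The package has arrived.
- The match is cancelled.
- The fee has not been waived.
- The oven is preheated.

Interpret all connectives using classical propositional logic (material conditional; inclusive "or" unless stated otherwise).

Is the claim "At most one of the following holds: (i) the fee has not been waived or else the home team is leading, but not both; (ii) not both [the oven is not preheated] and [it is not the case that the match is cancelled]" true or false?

Let S = "the fee has been waived" (False), P = "the home team is leading" (False), U = "the oven is preheated" (True), R = "the match is cancelled" (True).
Formalization: (not S xor P) nand (not U nand not R)

not S = not False = True
not S xor P = True xor False = True
not U = not True = False
not R = not True = False
not U nand not R = False nand False = True
(not S xor P) nand (not U nand not R) = True nand True = False

False.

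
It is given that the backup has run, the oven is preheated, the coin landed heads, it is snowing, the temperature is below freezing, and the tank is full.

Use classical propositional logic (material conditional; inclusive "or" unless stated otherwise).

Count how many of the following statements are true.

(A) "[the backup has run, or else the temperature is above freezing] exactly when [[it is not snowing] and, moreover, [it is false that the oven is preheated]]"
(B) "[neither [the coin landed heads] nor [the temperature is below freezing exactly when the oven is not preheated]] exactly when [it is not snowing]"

1

Let P = "the backup has run" (T), U = "the temperature is below freezing" (T), S = "it is snowing" (T), Q = "the oven is preheated" (T), R = "the coin landed heads" (T).

(A): In symbols: (P | ~U) <-> (~S & ~Q)

~U = ~T = F
P | ~U = T | F = T
~S = ~T = F
~Q = ~T = F
~S & ~Q = F & F = F
(P | ~U) <-> (~S & ~Q) = T <-> F = F
Hence (A) is false.

(B): This is (R nor (U <-> ~Q)) <-> ~S.

~Q = ~T = F
U <-> ~Q = T <-> F = F
R nor (U <-> ~Q) = T nor F = F
~S = ~T = F
(R nor (U <-> ~Q)) <-> ~S = F <-> F = T
Hence (B) is true.

Count: 1.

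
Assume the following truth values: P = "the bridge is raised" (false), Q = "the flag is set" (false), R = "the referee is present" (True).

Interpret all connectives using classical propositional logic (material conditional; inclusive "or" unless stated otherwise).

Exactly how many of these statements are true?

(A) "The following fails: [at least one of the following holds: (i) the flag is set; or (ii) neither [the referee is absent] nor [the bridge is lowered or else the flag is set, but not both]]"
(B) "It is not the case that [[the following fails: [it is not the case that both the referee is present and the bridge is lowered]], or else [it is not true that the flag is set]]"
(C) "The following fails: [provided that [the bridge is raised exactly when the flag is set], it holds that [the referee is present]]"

(A): This is ~(Q | (~R nor (~P xor Q))).

~R = ~T = F
~P = ~F = T
~P xor Q = T xor F = T
~R nor (~P xor Q) = F nor T = F
Q | (~R nor (~P xor Q)) = F | F = F
~(Q | (~R nor (~P xor Q))) = ~F = T
So (A) is true.

(B): Parsed as ~(~(R nand ~P) | ~Q)

~P = ~F = T
R nand ~P = T nand T = F
~(R nand ~P) = ~F = T
~Q = ~F = T
~(R nand ~P) | ~Q = T | T = T
~(~(R nand ~P) | ~Q) = ~T = F
Hence (B) is false.

(C): Formalization: ~((P <-> Q) -> R)

P <-> Q = F <-> F = T
(P <-> Q) -> R = T -> T = T
~((P <-> Q) -> R) = ~T = F
So (C) is false.

True statements: 1 ((A)).

1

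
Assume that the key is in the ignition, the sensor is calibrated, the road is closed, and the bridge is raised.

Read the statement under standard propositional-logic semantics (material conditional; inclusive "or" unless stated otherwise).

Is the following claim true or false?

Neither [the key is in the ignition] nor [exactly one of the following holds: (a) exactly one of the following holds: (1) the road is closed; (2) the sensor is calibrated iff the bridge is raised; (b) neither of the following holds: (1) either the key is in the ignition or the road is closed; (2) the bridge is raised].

False.

Let D = "the key is in the ignition" (T), W = "the road is closed" (T), K = "the sensor is calibrated" (T), V = "the bridge is raised" (T).
This is D nor ((W xor (K <-> V)) xor ((D | W) nor V)).

K <-> V = T <-> T = T
W xor (K <-> V) = T xor T = F
D | W = T | T = T
(D | W) nor V = T nor T = F
(W xor (K <-> V)) xor ((D | W) nor V) = F xor F = F
D nor ((W xor (K <-> V)) xor ((D | W) nor V)) = T nor F = F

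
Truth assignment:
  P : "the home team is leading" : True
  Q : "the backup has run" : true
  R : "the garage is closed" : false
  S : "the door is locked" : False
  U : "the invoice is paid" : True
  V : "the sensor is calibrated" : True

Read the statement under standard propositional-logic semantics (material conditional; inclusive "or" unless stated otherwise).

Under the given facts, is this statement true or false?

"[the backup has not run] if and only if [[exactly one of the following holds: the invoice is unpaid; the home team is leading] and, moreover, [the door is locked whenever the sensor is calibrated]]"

true

Parsed as ¬Q ↔ ((¬U ⊕ P) ∧ (V → S))

¬Q = ¬T = F
¬U = ¬T = F
¬U ⊕ P = F ⊕ T = T
V → S = T → F = F
(¬U ⊕ P) ∧ (V → S) = T ∧ F = F
¬Q ↔ ((¬U ⊕ P) ∧ (V → S)) = F ↔ F = T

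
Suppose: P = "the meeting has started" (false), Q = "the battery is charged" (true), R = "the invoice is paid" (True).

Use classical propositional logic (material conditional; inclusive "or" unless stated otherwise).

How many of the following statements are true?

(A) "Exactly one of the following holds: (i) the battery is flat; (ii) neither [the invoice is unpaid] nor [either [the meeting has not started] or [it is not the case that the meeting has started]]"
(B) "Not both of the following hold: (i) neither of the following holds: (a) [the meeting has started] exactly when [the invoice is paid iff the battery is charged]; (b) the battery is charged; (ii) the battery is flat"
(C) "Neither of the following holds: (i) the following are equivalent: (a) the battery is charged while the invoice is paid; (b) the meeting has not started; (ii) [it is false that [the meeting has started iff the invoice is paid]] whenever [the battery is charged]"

1

(A): In symbols: not Q xor (not R nor (not P or not P))

not Q = not True = False
not R = not True = False
not P = not False = True
not P = not False = True
not P or not P = True or True = True
not R nor (not P or not P) = False nor True = False
not Q xor (not R nor (not P or not P)) = False xor False = False
Hence (A) is false.

(B): In symbols: ((P iff (R iff Q)) nor Q) nand not Q

R iff Q = True iff True = True
P iff (R iff Q) = False iff True = False
(P iff (R iff Q)) nor Q = False nor True = False
not Q = not True = False
((P iff (R iff Q)) nor Q) nand not Q = False nand False = True
So (B) is true.

(C): In symbols: ((Q and R) iff not P) nor (Q -> not (P iff R))

Q and R = True and True = True
not P = not False = True
(Q and R) iff not P = True iff True = True
P iff R = False iff True = False
not (P iff R) = not False = True
Q -> not (P iff R) = True -> True = True
((Q and R) iff not P) nor (Q -> not (P iff R)) = True nor True = False
So (C) is false.

Count: 1.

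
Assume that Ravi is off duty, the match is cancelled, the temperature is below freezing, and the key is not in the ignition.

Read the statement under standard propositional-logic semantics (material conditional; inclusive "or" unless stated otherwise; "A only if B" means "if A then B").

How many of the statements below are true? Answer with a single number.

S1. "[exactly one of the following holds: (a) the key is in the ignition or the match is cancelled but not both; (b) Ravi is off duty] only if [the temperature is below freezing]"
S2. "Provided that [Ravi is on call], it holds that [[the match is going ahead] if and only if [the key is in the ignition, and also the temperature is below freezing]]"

2

Let D = "the key is in the ignition" (F), L = "the match is cancelled" (T), P = "Ravi is on call" (F), U = "the temperature is below freezing" (T).

S1: In symbols: ((D xor L) xor ~P) -> U

D xor L = F xor T = T
~P = ~F = T
(D xor L) xor ~P = T xor T = F
((D xor L) xor ~P) -> U = F -> T = T
So S1 is true.

S2: Parsed as P -> (~L <-> (D & U))

~L = ~T = F
D & U = F & T = F
~L <-> (D & U) = F <-> F = T
P -> (~L <-> (D & U)) = F -> T = T
Thus S2 is true.

True statements: 2 (S1, S2).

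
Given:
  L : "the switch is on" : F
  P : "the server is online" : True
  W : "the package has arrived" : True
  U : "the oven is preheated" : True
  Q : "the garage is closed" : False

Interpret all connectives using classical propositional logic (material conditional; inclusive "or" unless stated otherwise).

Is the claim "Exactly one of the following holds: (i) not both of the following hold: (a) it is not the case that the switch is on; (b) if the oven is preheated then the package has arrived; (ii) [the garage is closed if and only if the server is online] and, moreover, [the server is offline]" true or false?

The statement is false.

In symbols: (not L nand (U -> W)) xor ((Q iff P) and not P)

not L = not False = True
U -> W = True -> True = True
not L nand (U -> W) = True nand True = False
Q iff P = False iff True = False
not P = not True = False
(Q iff P) and not P = False and False = False
(not L nand (U -> W)) xor ((Q iff P) and not P) = False xor False = False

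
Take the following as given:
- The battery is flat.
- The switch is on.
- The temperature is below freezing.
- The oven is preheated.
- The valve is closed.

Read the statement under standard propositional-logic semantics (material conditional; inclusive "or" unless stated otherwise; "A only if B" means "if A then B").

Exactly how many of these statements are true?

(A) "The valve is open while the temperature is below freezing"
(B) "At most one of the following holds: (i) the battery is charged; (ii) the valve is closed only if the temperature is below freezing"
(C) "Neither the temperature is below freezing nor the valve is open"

1

Let U = "the valve is open" (False), R = "the temperature is below freezing" (True), P = "the battery is charged" (False).

(A): Formalization: U and R

U and R = False and True = False
Hence (A) is false.

(B): In symbols: P nand (not U -> R)

not U = not False = True
not U -> R = True -> True = True
P nand (not U -> R) = False nand True = True
Thus (B) is true.

(C): Parsed as R nor U

R nor U = True nor False = False
Hence (C) is false.

Count: 1.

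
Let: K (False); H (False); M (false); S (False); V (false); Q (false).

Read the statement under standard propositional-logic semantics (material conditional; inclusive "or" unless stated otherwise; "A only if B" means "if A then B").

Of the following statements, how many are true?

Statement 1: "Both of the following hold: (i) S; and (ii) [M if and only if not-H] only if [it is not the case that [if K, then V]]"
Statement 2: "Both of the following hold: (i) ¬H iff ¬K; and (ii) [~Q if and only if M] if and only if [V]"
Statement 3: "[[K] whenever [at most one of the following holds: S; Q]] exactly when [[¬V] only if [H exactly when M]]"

Statement 1: Parsed as S & ((M <-> ~H) -> ~(K -> V))

~H = ~F = T
M <-> ~H = F <-> T = F
K -> V = F -> F = T
~(K -> V) = ~T = F
(M <-> ~H) -> ~(K -> V) = F -> F = T
S & ((M <-> ~H) -> ~(K -> V)) = F & T = F
Thus Statement 1 is false.

Statement 2: This is (~H <-> ~K) & ((~Q <-> M) <-> V).

~H = ~F = T
~K = ~F = T
~H <-> ~K = T <-> T = T
~Q = ~F = T
~Q <-> M = T <-> F = F
(~Q <-> M) <-> V = F <-> F = T
(~H <-> ~K) & ((~Q <-> M) <-> V) = T & T = T
Hence Statement 2 is true.

Statement 3: Formalization: ((S nand Q) -> K) <-> (~V -> (H <-> M))

S nand Q = F nand F = T
(S nand Q) -> K = T -> F = F
~V = ~F = T
H <-> M = F <-> F = T
~V -> (H <-> M) = T -> T = T
((S nand Q) -> K) <-> (~V -> (H <-> M)) = F <-> T = F
So Statement 3 is false.

1 of the 3 statements is true.

1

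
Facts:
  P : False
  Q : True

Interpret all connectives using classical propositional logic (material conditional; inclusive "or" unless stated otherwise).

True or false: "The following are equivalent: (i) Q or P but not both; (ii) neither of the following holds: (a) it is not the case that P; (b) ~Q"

In symbols: (Q xor P) iff (not P nor not Q)

Q xor P = True xor False = True
not P = not False = True
not Q = not True = False
not P nor not Q = True nor False = False
(Q xor P) iff (not P nor not Q) = True iff False = False

False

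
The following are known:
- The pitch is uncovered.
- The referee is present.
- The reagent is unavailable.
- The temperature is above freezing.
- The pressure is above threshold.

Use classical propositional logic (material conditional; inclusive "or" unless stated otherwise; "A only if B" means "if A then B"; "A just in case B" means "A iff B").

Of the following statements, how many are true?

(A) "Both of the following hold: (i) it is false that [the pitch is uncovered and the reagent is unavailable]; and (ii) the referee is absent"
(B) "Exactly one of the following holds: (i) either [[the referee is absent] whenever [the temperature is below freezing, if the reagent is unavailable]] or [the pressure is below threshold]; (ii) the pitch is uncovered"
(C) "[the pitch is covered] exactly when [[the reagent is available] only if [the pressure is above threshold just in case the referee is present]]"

0

Let P = "the pitch is covered" (F), R = "the reagent is available" (F), Q = "the referee is present" (T), S = "the temperature is below freezing" (F), U = "the pressure is above threshold" (T).

(A): In symbols: ~(~P & ~R) & ~Q

~P = ~F = T
~R = ~F = T
~P & ~R = T & T = T
~(~P & ~R) = ~T = F
~Q = ~T = F
~(~P & ~R) & ~Q = F & F = F
So (A) is false.

(B): Parsed as (((~R -> S) -> ~Q) | ~U) xor ~P

~R = ~F = T
~R -> S = T -> F = F
~Q = ~T = F
(~R -> S) -> ~Q = F -> F = T
~U = ~T = F
((~R -> S) -> ~Q) | ~U = T | F = T
~P = ~F = T
(((~R -> S) -> ~Q) | ~U) xor ~P = T xor T = F
Thus (B) is false.

(C): Parsed as P <-> (R -> (U <-> Q))

U <-> Q = T <-> T = T
R -> (U <-> Q) = F -> T = T
P <-> (R -> (U <-> Q)) = F <-> T = F
Thus (C) is false.

0 of the 3 statements are true (none).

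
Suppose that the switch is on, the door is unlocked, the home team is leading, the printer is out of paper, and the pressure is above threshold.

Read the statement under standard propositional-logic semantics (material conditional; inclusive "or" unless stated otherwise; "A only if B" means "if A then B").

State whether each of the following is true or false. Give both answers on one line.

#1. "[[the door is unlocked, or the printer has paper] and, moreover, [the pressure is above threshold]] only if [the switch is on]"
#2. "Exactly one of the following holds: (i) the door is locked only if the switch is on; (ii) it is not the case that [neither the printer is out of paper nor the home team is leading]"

Let Q = "the door is locked" (F), S = "the printer has paper" (F), U = "the pressure is above threshold" (T), P = "the switch is on" (T), R = "the home team is leading" (T).

#1: This is ((~Q | S) & U) -> P.

~Q = ~F = T
~Q | S = T | F = T
(~Q | S) & U = T & T = T
((~Q | S) & U) -> P = T -> T = T
Hence #1 is true.

#2: This is (Q -> P) xor ~(~S nor R).

Q -> P = F -> T = T
~S = ~F = T
~S nor R = T nor T = F
~(~S nor R) = ~F = T
(Q -> P) xor ~(~S nor R) = T xor T = F
Thus #2 is false.

#1 T / #2 F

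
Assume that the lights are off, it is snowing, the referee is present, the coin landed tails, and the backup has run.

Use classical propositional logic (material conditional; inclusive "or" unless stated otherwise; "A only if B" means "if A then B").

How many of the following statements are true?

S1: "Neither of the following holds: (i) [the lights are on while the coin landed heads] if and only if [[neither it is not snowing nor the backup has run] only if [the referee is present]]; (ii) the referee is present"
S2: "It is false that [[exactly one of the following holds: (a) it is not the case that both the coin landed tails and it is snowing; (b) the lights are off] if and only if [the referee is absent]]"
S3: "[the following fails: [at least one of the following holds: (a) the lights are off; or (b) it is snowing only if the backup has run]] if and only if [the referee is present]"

1

Let Q = "the lights are on" (F), U = "the coin landed heads" (F), D = "it is snowing" (T), W = "the backup has run" (T), G = "the referee is present" (T).

S1: In symbols: ((Q ∧ U) ↔ ((¬D ↓ W) → G)) ↓ G

Q ∧ U = F ∧ F = F
¬D = ¬T = F
¬D ↓ W = F ↓ T = F
(¬D ↓ W) → G = F → T = T
(Q ∧ U) ↔ ((¬D ↓ W) → G) = F ↔ T = F
((Q ∧ U) ↔ ((¬D ↓ W) → G)) ↓ G = F ↓ T = F
So S1 is false.

S2: Formalization: ¬(((¬U ↑ D) ⊕ ¬Q) ↔ ¬G)

¬U = ¬F = T
¬U ↑ D = T ↑ T = F
¬Q = ¬F = T
(¬U ↑ D) ⊕ ¬Q = F ⊕ T = T
¬G = ¬T = F
((¬U ↑ D) ⊕ ¬Q) ↔ ¬G = T ↔ F = F
¬(((¬U ↑ D) ⊕ ¬Q) ↔ ¬G) = ¬F = T
Hence S2 is true.

S3: Parsed as ¬(¬Q ∨ (D → W)) ↔ G

¬Q = ¬F = T
D → W = T → T = T
¬Q ∨ (D → W) = T ∨ T = T
¬(¬Q ∨ (D → W)) = ¬T = F
¬(¬Q ∨ (D → W)) ↔ G = F ↔ T = F
So S3 is false.

1 of the 3 statements is true (S2).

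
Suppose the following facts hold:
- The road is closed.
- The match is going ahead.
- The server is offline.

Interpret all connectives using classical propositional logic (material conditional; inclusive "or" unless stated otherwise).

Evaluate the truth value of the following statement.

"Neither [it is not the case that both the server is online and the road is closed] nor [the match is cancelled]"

False.

Let S = "the server is online" (False), V = "the road is closed" (True), W = "the match is cancelled" (False).
In symbols: (S nand V) nor W

S nand V = False nand True = True
(S nand V) nor W = True nor False = False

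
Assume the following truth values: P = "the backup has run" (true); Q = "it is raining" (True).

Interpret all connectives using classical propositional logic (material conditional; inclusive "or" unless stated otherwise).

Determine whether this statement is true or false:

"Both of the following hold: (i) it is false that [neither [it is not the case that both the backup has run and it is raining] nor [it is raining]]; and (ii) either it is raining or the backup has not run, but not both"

True

Values: P=T, Q=T.
Parsed as ¬((P ↑ Q) ↓ Q) ∧ (Q ⊕ ¬P)

P ↑ Q = T ↑ T = F
(P ↑ Q) ↓ Q = F ↓ T = F
¬((P ↑ Q) ↓ Q) = ¬F = T
¬P = ¬T = F
Q ⊕ ¬P = T ⊕ F = T
¬((P ↑ Q) ↓ Q) ∧ (Q ⊕ ¬P) = T ∧ T = T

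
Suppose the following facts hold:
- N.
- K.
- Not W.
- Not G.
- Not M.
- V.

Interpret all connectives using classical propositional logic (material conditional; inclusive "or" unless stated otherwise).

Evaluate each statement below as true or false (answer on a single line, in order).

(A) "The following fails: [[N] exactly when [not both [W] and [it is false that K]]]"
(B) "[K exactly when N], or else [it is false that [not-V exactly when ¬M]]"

(A): Formalization: ¬(N ↔ (W ↑ ¬K))

¬K = ¬T = F
W ↑ ¬K = F ↑ F = T
N ↔ (W ↑ ¬K) = T ↔ T = T
¬(N ↔ (W ↑ ¬K)) = ¬T = F
So (A) is false.

(B): Parsed as (K ↔ N) ∨ ¬(¬V ↔ ¬M)

K ↔ N = T ↔ T = T
¬V = ¬T = F
¬M = ¬F = T
¬V ↔ ¬M = F ↔ T = F
¬(¬V ↔ ¬M) = ¬F = T
(K ↔ N) ∨ ¬(¬V ↔ ¬M) = T ∨ T = T
Thus (B) is true.

(A) false; (B) true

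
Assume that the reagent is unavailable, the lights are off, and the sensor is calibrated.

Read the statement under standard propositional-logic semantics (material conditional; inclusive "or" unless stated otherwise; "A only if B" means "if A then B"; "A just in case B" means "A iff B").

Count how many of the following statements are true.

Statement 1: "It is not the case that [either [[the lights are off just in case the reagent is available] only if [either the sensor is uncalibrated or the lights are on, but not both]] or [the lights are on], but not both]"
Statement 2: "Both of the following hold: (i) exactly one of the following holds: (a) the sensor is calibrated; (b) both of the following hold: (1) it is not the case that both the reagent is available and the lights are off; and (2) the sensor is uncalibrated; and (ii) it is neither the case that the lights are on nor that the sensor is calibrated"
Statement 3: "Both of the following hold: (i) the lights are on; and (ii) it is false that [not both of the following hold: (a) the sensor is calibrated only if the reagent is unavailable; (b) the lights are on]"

Let H = "the lights are on" (F), U = "the reagent is available" (F), Q = "the sensor is calibrated" (T).

Statement 1: Parsed as ¬(((¬H ↔ U) → (¬Q ⊕ H)) ⊕ H)

¬H = ¬F = T
¬H ↔ U = T ↔ F = F
¬Q = ¬T = F
¬Q ⊕ H = F ⊕ F = F
(¬H ↔ U) → (¬Q ⊕ H) = F → F = T
((¬H ↔ U) → (¬Q ⊕ H)) ⊕ H = T ⊕ F = T
¬(((¬H ↔ U) → (¬Q ⊕ H)) ⊕ H) = ¬T = F
Thus Statement 1 is false.

Statement 2: Formalization: (Q ⊕ ((U ↑ ¬H) ∧ ¬Q)) ∧ (H ↓ Q)

¬H = ¬F = T
U ↑ ¬H = F ↑ T = T
¬Q = ¬T = F
(U ↑ ¬H) ∧ ¬Q = T ∧ F = F
Q ⊕ ((U ↑ ¬H) ∧ ¬Q) = T ⊕ F = T
H ↓ Q = F ↓ T = F
(Q ⊕ ((U ↑ ¬H) ∧ ¬Q)) ∧ (H ↓ Q) = T ∧ F = F
Hence Statement 2 is false.

Statement 3: In symbols: H ∧ ¬((Q → ¬U) ↑ H)

¬U = ¬F = T
Q → ¬U = T → T = T
(Q → ¬U) ↑ H = T ↑ F = T
¬((Q → ¬U) ↑ H) = ¬T = F
H ∧ ¬((Q → ¬U) ↑ H) = F ∧ F = F
Hence Statement 3 is false.

True statements: 0 (none).

0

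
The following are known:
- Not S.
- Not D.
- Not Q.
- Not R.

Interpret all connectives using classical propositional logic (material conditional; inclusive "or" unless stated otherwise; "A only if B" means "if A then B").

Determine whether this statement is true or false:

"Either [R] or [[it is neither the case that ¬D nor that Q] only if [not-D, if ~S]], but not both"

True

Parsed as R ⊕ ((¬D ↓ Q) → (¬S → ¬D))

¬D = ¬F = T
¬D ↓ Q = T ↓ F = F
¬S = ¬F = T
¬D = ¬F = T
¬S → ¬D = T → T = T
(¬D ↓ Q) → (¬S → ¬D) = F → T = T
R ⊕ ((¬D ↓ Q) → (¬S → ¬D)) = F ⊕ T = T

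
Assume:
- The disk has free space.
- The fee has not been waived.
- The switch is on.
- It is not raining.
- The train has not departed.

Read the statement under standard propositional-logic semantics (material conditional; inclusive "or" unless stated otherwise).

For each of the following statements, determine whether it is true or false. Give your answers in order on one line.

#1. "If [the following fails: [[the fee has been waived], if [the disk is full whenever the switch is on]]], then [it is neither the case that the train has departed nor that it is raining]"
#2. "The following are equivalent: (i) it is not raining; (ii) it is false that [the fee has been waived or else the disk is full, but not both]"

Let R = "the switch is on" (T), P = "the disk is full" (F), Q = "the fee has been waived" (F), U = "the train has departed" (F), S = "it is raining" (F).

#1: Parsed as ~((R -> P) -> Q) -> (U nor S)

R -> P = T -> F = F
(R -> P) -> Q = F -> F = T
~((R -> P) -> Q) = ~T = F
U nor S = F nor F = T
~((R -> P) -> Q) -> (U nor S) = F -> T = T
Hence #1 is true.

#2: In symbols: ~S <-> ~(Q xor P)

~S = ~F = T
Q xor P = F xor F = F
~(Q xor P) = ~F = T
~S <-> ~(Q xor P) = T <-> T = T
Thus #2 is true.

#1 True / #2 True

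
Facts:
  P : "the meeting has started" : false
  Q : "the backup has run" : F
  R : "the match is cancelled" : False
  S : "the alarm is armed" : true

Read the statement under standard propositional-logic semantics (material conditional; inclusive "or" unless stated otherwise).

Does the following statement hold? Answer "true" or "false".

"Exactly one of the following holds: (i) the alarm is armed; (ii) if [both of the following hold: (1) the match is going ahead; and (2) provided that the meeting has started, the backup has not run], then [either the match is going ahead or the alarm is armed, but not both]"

This is S xor ((not R and (P -> not Q)) -> (not R xor S)).

not R = not False = True
not Q = not False = True
P -> not Q = False -> True = True
not R and (P -> not Q) = True and True = True
not R = not False = True
not R xor S = True xor True = False
(not R and (P -> not Q)) -> (not R xor S) = True -> False = False
S xor ((not R and (P -> not Q)) -> (not R xor S)) = True xor False = True

True.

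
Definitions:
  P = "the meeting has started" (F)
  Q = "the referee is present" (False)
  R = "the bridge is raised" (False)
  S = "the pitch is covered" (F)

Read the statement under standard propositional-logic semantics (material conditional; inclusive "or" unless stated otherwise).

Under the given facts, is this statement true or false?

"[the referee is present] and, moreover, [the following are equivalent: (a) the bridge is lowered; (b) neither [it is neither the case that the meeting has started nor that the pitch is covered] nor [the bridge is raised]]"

The statement is false.

Parsed as Q & (~R <-> ((P nor S) nor R))

~R = ~F = T
P nor S = F nor F = T
(P nor S) nor R = T nor F = F
~R <-> ((P nor S) nor R) = T <-> F = F
Q & (~R <-> ((P nor S) nor R)) = F & F = F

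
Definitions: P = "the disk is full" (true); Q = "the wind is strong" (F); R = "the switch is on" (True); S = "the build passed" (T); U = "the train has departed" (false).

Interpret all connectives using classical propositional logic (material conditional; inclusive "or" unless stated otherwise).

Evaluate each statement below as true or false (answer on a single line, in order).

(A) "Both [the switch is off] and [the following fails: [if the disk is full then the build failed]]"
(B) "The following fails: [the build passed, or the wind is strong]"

(A): Formalization: not R and not (P -> not S)

not R = not True = False
not S = not True = False
P -> not S = True -> False = False
not (P -> not S) = not False = True
not R and not (P -> not S) = False and True = False
So (A) is false.

(B): In symbols: not (S or Q)

S or Q = True or False = True
not (S or Q) = not True = False
So (B) is false.

(A) false; (B) false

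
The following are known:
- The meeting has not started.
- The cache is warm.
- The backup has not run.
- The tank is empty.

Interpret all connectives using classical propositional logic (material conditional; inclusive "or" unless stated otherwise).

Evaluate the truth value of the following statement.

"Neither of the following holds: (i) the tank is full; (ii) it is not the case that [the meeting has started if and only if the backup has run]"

The statement is true.

Let W = "the tank is full" (F), H = "the meeting has started" (F), L = "the backup has run" (F).
In symbols: W ↓ ¬(H ↔ L)

H ↔ L = F ↔ F = T
¬(H ↔ L) = ¬T = F
W ↓ ¬(H ↔ L) = F ↓ F = T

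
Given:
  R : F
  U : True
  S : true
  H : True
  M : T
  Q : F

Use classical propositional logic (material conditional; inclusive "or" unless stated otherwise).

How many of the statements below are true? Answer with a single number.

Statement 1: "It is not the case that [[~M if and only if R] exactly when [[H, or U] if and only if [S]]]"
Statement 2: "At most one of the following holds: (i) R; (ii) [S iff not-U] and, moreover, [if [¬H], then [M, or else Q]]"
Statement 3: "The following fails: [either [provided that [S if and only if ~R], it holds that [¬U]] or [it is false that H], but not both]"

Statement 1: In symbols: ¬((¬M ↔ R) ↔ ((H ∨ U) ↔ S))

¬M = ¬T = F
¬M ↔ R = F ↔ F = T
H ∨ U = T ∨ T = T
(H ∨ U) ↔ S = T ↔ T = T
(¬M ↔ R) ↔ ((H ∨ U) ↔ S) = T ↔ T = T
¬((¬M ↔ R) ↔ ((H ∨ U) ↔ S)) = ¬T = F
Thus Statement 1 is false.

Statement 2: Formalization: R ↑ ((S ↔ ¬U) ∧ (¬H → (M ∨ Q)))

¬U = ¬T = F
S ↔ ¬U = T ↔ F = F
¬H = ¬T = F
M ∨ Q = T ∨ F = T
¬H → (M ∨ Q) = F → T = T
(S ↔ ¬U) ∧ (¬H → (M ∨ Q)) = F ∧ T = F
R ↑ ((S ↔ ¬U) ∧ (¬H → (M ∨ Q))) = F ↑ F = T
So Statement 2 is true.

Statement 3: Parsed as ¬(((S ↔ ¬R) → ¬U) ⊕ ¬H)

¬R = ¬F = T
S ↔ ¬R = T ↔ T = T
¬U = ¬T = F
(S ↔ ¬R) → ¬U = T → F = F
¬H = ¬T = F
((S ↔ ¬R) → ¬U) ⊕ ¬H = F ⊕ F = F
¬(((S ↔ ¬R) → ¬U) ⊕ ¬H) = ¬F = T
Hence Statement 3 is true.

2 of the 3 statements are true.

2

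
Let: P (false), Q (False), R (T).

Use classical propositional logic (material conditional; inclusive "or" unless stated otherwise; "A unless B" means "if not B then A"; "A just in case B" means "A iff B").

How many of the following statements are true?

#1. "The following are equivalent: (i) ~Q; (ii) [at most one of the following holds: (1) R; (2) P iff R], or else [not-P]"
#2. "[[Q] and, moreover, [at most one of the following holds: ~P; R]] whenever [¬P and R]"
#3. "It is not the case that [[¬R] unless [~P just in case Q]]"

#1: Formalization: not Q iff ((R nand (P iff R)) or not P)

not Q = not False = True
P iff R = False iff True = False
R nand (P iff R) = True nand False = True
not P = not False = True
(R nand (P iff R)) or not P = True or True = True
not Q iff ((R nand (P iff R)) or not P) = True iff True = True
Thus #1 is true.

#2: Parsed as (not P and R) -> (Q and (not P nand R))

not P = not False = True
not P and R = True and True = True
not P = not False = True
not P nand R = True nand True = False
Q and (not P nand R) = False and False = False
(not P and R) -> (Q and (not P nand R)) = True -> False = False
So #2 is false.

#3: Formalization: not (not R or (not P iff Q))

not R = not True = False
not P = not False = True
not P iff Q = True iff False = False
not R or (not P iff Q) = False or False = False
not (not R or (not P iff Q)) = not False = True
Thus #3 is true.

2 of the 3 statements are true (#1, #3).

2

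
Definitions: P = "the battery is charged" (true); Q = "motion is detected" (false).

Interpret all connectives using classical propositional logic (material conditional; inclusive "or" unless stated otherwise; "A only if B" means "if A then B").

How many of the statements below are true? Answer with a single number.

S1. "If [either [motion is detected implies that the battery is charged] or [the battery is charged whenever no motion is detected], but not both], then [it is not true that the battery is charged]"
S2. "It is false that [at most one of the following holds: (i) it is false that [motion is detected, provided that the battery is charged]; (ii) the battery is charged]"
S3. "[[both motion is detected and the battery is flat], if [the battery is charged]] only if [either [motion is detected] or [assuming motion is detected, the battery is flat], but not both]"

3

S1: Parsed as ((Q -> P) xor (not Q -> P)) -> not P

Q -> P = False -> True = True
not Q = not False = True
not Q -> P = True -> True = True
(Q -> P) xor (not Q -> P) = True xor True = False
not P = not True = False
((Q -> P) xor (not Q -> P)) -> not P = False -> False = True
So S1 is true.

S2: This is not (not (P -> Q) nand P).

P -> Q = True -> False = False
not (P -> Q) = not False = True
not (P -> Q) nand P = True nand True = False
not (not (P -> Q) nand P) = not False = True
Thus S2 is true.

S3: This is (P -> (Q and not P)) -> (Q xor (Q -> not P)).

not P = not True = False
Q and not P = False and False = False
P -> (Q and not P) = True -> False = False
not P = not True = False
Q -> not P = False -> False = True
Q xor (Q -> not P) = False xor True = True
(P -> (Q and not P)) -> (Q xor (Q -> not P)) = False -> True = True
Thus S3 is true.

True statements: 3 (S1, S2, S3).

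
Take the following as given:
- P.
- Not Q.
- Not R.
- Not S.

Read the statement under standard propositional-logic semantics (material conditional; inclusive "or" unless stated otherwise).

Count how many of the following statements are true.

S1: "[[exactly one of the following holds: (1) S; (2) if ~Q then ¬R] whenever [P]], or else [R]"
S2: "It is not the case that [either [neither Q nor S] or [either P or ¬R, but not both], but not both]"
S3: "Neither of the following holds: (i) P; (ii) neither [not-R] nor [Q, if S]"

S1: Parsed as (P -> (S xor (not Q -> not R))) or R

not Q = not False = True
not R = not False = True
not Q -> not R = True -> True = True
S xor (not Q -> not R) = False xor True = True
P -> (S xor (not Q -> not R)) = True -> True = True
(P -> (S xor (not Q -> not R))) or R = True or False = True
So S1 is true.

S2: Formalization: not ((Q nor S) xor (P xor not R))

Q nor S = False nor False = True
not R = not False = True
P xor not R = True xor True = False
(Q nor S) xor (P xor not R) = True xor False = True
not ((Q nor S) xor (P xor not R)) = not True = False
Thus S2 is false.

S3: In symbols: P nor (not R nor (S -> Q))

not R = not False = True
S -> Q = False -> False = True
not R nor (S -> Q) = True nor True = False
P nor (not R nor (S -> Q)) = True nor False = False
Hence S3 is false.

True statements: 1 (S1).

1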